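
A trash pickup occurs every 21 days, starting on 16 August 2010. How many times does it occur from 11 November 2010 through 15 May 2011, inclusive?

8

Occurrences land 21·i days after 16 August 2010 for i = 0, 1, 2, …
11 November 2010 is 87 days after the start; 87 ÷ 21 = 4 remainder 3; since the remainder is 3, round up to i = 5. First occurrence in the window: #6 on 29 November 2010 (5×21 = 105 days in).
15 May 2011 is 272 days after the start; 272 ÷ 21 = 12 remainder 20. Last occurrence in the window: #13 on 25 April 2011.
Occurrences #6 through #13: 8 in total.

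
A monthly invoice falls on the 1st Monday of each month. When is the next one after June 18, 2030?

June 2030 starts on a Saturday, so its 1st Monday is June 3, 2030 (2 days in).
That is not after June 18, 2030, so look at July 2030.
July 2030 starts on a Monday, so its 1st Monday is July 1, 2030.

July 1, 2030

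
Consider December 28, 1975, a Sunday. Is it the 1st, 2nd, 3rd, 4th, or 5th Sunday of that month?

Day 28 falls in week ⌈28/7⌉ of the month.
Days 1–7 hold the 1st Sunday, 8–14 the 2nd, 15–21 the 3rd, 22–28 the 4th, 29–31 the 5th.
28 is in the range for the 4th.

4th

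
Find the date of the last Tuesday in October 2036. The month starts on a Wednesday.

October 28, 2036

October 2036 begins on a Wednesday, so the first Tuesday is October 7 (6 days later).
October 2036 has 31 days. Adding weeks: 7, 14, 21, 28 — the last one ≤ 31 is the 28th.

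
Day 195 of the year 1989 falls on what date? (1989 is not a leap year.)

14 July 1989

January has 31 days (195 − 31 = 164 remain).
February has 28 days (164 − 28 = 136 remain).
March has 31 days (136 − 31 = 105 remain).
April has 30 days (105 − 30 = 75 remain).
May has 31 days (75 − 31 = 44 remain).
June has 30 days (44 − 30 = 14 remain).
14 into July → July 14.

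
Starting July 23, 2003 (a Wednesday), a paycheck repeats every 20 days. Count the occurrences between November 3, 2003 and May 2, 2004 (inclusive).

Occurrences land 20·i days after July 23, 2003 for i = 0, 1, 2, …
November 3, 2003 is 103 days after the start; 103 ÷ 20 = 5 remainder 3; since the remainder is 3, round up to i = 6. First occurrence in the window: #7 on November 20, 2003 (6×20 = 120 days in).
May 2, 2004 is 284 days after the start; 284 ÷ 20 = 14 remainder 4. Last occurrence in the window: #15 on April 28, 2004.
Occurrences #7 through #15: 9 in total.

9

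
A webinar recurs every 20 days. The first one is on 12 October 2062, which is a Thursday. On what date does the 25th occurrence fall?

The 25th occurrence is 24 intervals after the first: 24 × 20 = 480 days after 12 October 2062.
October has 31 days — 19 days to the end of October leaves 461.
From end of October to end of 2062 is 61 days (400 left).
2063 has 365 days (35 left).
January has 31 days (4 left).
4 days into February → 4 February 2064.

4 February 2064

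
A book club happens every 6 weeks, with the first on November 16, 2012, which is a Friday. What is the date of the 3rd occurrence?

The 3rd occurrence is 2 intervals after the first: 2 × 42 = 84 days after November 16, 2012.
November has 30 days — 14 days to the end of November leaves 70.
December has 31 days (39 left).
January has 31 days (8 left).
8 days into February → February 8, 2013.

February 8, 2013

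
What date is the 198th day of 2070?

January has 31 days (198 − 31 = 167 remain).
February has 28 days (167 − 28 = 139 remain).
March has 31 days (139 − 31 = 108 remain).
April has 30 days (108 − 30 = 78 remain).
May has 31 days (78 − 31 = 47 remain).
June has 30 days (47 − 30 = 17 remain).
17 into July → July 17.

2070-07-17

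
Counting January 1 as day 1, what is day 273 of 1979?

Sep 30, 1979

Jan has 31 days (273 − 31 = 242 remain).
Feb has 28 days (242 − 28 = 214 remain).
Mar has 31 days (214 − 31 = 183 remain).
Apr has 30 days (183 − 30 = 153 remain).
May has 31 days (153 − 31 = 122 remain).
Jun has 30 days (122 − 30 = 92 remain).
Jul has 31 days (92 − 31 = 61 remain).
Aug has 31 days (61 − 31 = 30 remain).
30 into Sep → Sep 30.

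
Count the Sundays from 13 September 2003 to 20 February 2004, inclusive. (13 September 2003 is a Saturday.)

23

13 September 2003 is a Saturday; the first Sunday on or after it is 14 September 2003 (1 day later).
From 14 September 2003 to 20 February 2004: 16 + 31 + 30 + 31 + 31 + 20 = 159 days (rest of September, October, November, December, January, February).
159 ÷ 7 = 22 full weeks with remainder 5, so 22 more Sundays after the first → 23.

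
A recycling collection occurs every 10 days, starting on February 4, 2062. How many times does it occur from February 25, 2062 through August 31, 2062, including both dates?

Occurrences land 10·i days after February 4, 2062 for i = 0, 1, 2, …
February 25, 2062 is 21 days after the start; 21 ÷ 10 = 2 remainder 1; since the remainder is 1, round up to i = 3. First occurrence in the window: #4 on March 6, 2062 (3×10 = 30 days in).
August 31, 2062 is 208 days after the start; 208 ÷ 10 = 20 remainder 8. Last occurrence in the window: #21 on August 23, 2062.
Occurrences #4 through #21: 18 in total.

18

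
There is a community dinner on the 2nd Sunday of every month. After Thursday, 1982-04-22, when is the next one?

1982-05-09

April 1982 starts on a Thursday; its first Sunday is the 4th, so the 2nd Sunday is the 11th — 1982-04-11.
That is not after 1982-04-22, so look at May 1982.
May 1982 starts on a Saturday; its first Sunday is the 2nd, so the 2nd Sunday is the 9th — 1982-05-09.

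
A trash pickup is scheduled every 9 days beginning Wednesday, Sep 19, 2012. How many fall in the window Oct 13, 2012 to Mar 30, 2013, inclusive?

Occurrences land 9·i days after Sep 19, 2012 for i = 0, 1, 2, …
Oct 13, 2012 is 24 days after the start; 24 ÷ 9 = 2 remainder 6; since the remainder is 6, round up to i = 3. First occurrence in the window: #4 on Oct 16, 2012 (3×9 = 27 days in).
Mar 30, 2013 is 192 days after the start; 192 ÷ 9 = 21 remainder 3. Last occurrence in the window: #22 on Mar 27, 2013.
Occurrences #4 through #22: 19 in total.

19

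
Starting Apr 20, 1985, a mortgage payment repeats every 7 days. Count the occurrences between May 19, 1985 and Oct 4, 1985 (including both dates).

19

Occurrences land 7·i days after Apr 20, 1985 for i = 0, 1, 2, …
May 19, 1985 is 29 days after the start; 29 ÷ 7 = 4 remainder 1; since the remainder is 1, round up to i = 5. First occurrence in the window: #6 on May 25, 1985 (5×7 = 35 days in).
Oct 4, 1985 is 167 days after the start; 167 ÷ 7 = 23 remainder 6. Last occurrence in the window: #24 on Sep 28, 1985.
Occurrences #6 through #24: 19 in total.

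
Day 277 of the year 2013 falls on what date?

January has 31 days (277 − 31 = 246 remain).
February has 28 days (246 − 28 = 218 remain).
March has 31 days (218 − 31 = 187 remain).
April has 30 days (187 − 30 = 157 remain).
May has 31 days (157 − 31 = 126 remain).
June has 30 days (126 − 30 = 96 remain).
July has 31 days (96 − 31 = 65 remain).
August has 31 days (65 − 31 = 34 remain).
September has 30 days (34 − 30 = 4 remain).
4 into October → October 4.

4 October 2013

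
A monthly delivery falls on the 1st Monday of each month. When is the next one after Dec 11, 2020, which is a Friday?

Jan 4, 2021

Dec 2020 starts on a Tuesday, so its 1st Monday is Dec 7, 2020 (6 days in).
That is not after Dec 11, 2020, so look at Jan 2021.
Jan 2021 starts on a Friday, so its 1st Monday is Jan 4, 2021 (3 days in).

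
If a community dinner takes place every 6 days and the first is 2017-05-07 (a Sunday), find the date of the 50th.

2018-02-25

The 50th occurrence is 49 intervals after the first: 49 × 6 = 294 days after 2017-05-07.
May has 31 days — 24 days to the end of May leaves 270.
June has 30 days (240 left).
July has 31 days (209 left).
August has 31 days (178 left).
September has 30 days (148 left).
October has 31 days (117 left).
November has 30 days (87 left).
December has 31 days (56 left).
January has 31 days (25 left).
25 days into February → 2018-02-25.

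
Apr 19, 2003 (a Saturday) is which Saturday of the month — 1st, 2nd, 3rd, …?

3rd

Day 19 falls in week ⌈19/7⌉ of the month.
Days 1–7 hold the 1st Saturday, 8–14 the 2nd, 15–21 the 3rd, 22–28 the 4th, 29–31 the 5th.
19 is in the range for the 3rd.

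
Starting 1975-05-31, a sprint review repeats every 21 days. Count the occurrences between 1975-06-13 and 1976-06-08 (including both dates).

17

Occurrences land 21·i days after 1975-05-31 for i = 0, 1, 2, …
1975-06-13 is 13 days after the start; 13 ÷ 21 = 0 remainder 13; since the remainder is 13, round up to i = 1. First occurrence in the window: #2 on 1975-06-21 (1×21 = 21 days in).
1976-06-08 is 374 days after the start; 374 ÷ 21 = 17 remainder 17. Last occurrence in the window: #18 on 1976-05-22.
Occurrences #2 through #18: 17 in total.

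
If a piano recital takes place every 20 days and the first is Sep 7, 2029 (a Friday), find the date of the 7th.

The 7th occurrence is 6 intervals after the first: 6 × 20 = 120 days after Sep 7, 2029.
Sep has 30 days — 23 days to the end of Sep leaves 97.
Oct has 31 days (66 left).
Nov has 30 days (36 left).
Dec has 31 days (5 left).
5 days into Jan → Jan 5, 2030.

Jan 5, 2030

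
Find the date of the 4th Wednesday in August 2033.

The first Wednesday of August 2033 is August 3.
The 4th Wednesday is 3 weeks later: 3 + 21 = 24.

August 24, 2033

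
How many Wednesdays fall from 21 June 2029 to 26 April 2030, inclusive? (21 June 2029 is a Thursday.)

21 June 2029 is a Thursday; the first Wednesday on or after it is 27 June 2029 (6 days later).
From 27 June 2029 to 26 April 2030: 3 + 31 + 31 + 30 + 31 + 30 + 31 + 31 + 28 + 31 + 26 = 303 days (rest of June, July, August, September, October, November, December, January, February, March, April).
303 ÷ 7 = 43 full weeks with remainder 2, so 43 more Wednesdays after the first → 44.

44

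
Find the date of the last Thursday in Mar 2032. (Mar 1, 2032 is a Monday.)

Mar 2032 begins on a Monday, so the first Thursday is Mar 4 (3 days later).
Mar 2032 has 31 days. Adding weeks: 4, 11, 18, 25 — the last one ≤ 31 is the 25th.

Mar 25, 2032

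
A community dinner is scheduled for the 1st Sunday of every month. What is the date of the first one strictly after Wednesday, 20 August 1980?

7 September 1980

August 1980 starts on a Friday, so its 1st Sunday is 3 August 1980 (2 days in).
That is not after 20 August 1980, so look at September 1980.
September 1980 starts on a Monday, so its 1st Sunday is 7 September 1980 (6 days in).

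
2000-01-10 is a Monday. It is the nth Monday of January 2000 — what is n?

Day 10 falls in week ⌈10/7⌉ of the month.
Days 1–7 hold the 1st Monday, 8–14 the 2nd, 15–21 the 3rd, 22–28 the 4th, 29–31 the 5th.
10 is in the range for the 2nd.

2nd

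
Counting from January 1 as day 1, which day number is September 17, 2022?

260

Days in months before September: 31 + 28 + 31 + 30 + 31 + 30 + 31 + 31 = 243.
Plus 17 days into September → day 260.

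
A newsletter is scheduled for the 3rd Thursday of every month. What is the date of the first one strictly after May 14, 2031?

May 15, 2031

May 2031 starts on a Thursday; its first Thursday is the 1st, so the 3rd Thursday is the 15th — May 15, 2031.
May 15, 2031 is after May 14, 2031, so that is the next one.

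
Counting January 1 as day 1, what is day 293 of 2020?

2020-10-19

January has 31 days (293 − 31 = 262 remain).
February has 29 days (262 − 29 = 233 remain).
March has 31 days (233 − 31 = 202 remain).
April has 30 days (202 − 30 = 172 remain).
May has 31 days (172 − 31 = 141 remain).
June has 30 days (141 − 30 = 111 remain).
July has 31 days (111 − 31 = 80 remain).
August has 31 days (80 − 31 = 49 remain).
September has 30 days (49 − 30 = 19 remain).
19 into October → October 19.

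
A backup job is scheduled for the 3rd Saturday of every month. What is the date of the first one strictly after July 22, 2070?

August 16, 2070

July 2070 starts on a Tuesday; its first Saturday is the 5th, so the 3rd Saturday is the 19th — July 19, 2070.
That is not after July 22, 2070, so look at August 2070.
August 2070 starts on a Friday; its first Saturday is the 2nd, so the 3rd Saturday is the 16th — August 16, 2070.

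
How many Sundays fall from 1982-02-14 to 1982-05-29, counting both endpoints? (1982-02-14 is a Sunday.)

15

1982-02-14 is a Sunday; the first Sunday on or after it is 1982-02-14.
From 1982-02-14 to 1982-05-29: 14 + 31 + 30 + 29 = 104 days (rest of February, March, April, May).
104 ÷ 7 = 14 full weeks with remainder 6, so 14 more Sundays after the first → 15.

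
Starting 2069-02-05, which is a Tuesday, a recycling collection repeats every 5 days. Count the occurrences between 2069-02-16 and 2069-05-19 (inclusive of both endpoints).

Occurrences land 5·i days after 2069-02-05 for i = 0, 1, 2, …
2069-02-16 is 11 days after the start; 11 ÷ 5 = 2 remainder 1; since the remainder is 1, round up to i = 3. First occurrence in the window: #4 on 2069-02-20 (3×5 = 15 days in).
2069-05-19 is 103 days after the start; 103 ÷ 5 = 20 remainder 3. Last occurrence in the window: #21 on 2069-05-16.
Occurrences #4 through #21: 18 in total.

18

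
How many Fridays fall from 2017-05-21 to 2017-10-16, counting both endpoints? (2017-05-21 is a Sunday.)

2017-05-21 is a Sunday; the first Friday on or after it is 2017-05-26 (5 days later).
From 2017-05-26 to 2017-10-16: 5 + 30 + 31 + 31 + 30 + 16 = 143 days (rest of May, June, July, August, September, October).
143 ÷ 7 = 20 full weeks with remainder 3, so 20 more Fridays after the first → 21.

21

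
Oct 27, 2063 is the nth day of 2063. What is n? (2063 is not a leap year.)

300

Days in months before Oct: 31 + 28 + 31 + 30 + 31 + 30 + 31 + 31 + 30 = 273.
Plus 27 days into Oct → day 300.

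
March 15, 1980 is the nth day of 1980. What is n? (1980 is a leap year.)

75

Days in months before March: 31 + 29 = 60.
Plus 15 days into March → day 75.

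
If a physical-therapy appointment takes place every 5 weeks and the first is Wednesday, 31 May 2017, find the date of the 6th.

22 November 2017

The 6th occurrence is 5 intervals after the first: 5 × 35 = 175 days after 31 May 2017.
May has 31 days — 0 days to the end of May leaves 175.
June has 30 days (145 left).
July has 31 days (114 left).
August has 31 days (83 left).
September has 30 days (53 left).
October has 31 days (22 left).
22 days into November → 22 November 2017.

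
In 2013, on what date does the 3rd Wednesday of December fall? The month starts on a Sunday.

December 2013 begins on a Sunday, so the first Wednesday is December 4 (3 days later).
The 3rd Wednesday is 2 weeks later: 4 + 14 = 18.

2013-12-18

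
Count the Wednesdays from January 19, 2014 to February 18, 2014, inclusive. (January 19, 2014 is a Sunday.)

January 19, 2014 is a Sunday; the first Wednesday on or after it is January 22, 2014 (3 days later).
From January 22, 2014 to February 18, 2014: 9 + 18 = 27 days (rest of January, February).
27 ÷ 7 = 3 full weeks with remainder 6, so 3 more Wednesdays after the first → 4.

4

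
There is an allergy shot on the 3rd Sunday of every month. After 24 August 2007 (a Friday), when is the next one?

16 September 2007

August 2007 starts on a Wednesday; its first Sunday is the 5th, so the 3rd Sunday is the 19th — 19 August 2007.
That is not after 24 August 2007, so look at September 2007.
September 2007 starts on a Saturday; its first Sunday is the 2nd, so the 3rd Sunday is the 16th — 16 September 2007.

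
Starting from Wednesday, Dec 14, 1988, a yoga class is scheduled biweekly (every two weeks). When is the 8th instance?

The 8th occurrence is 7 intervals after the first: 7 × 14 = 98 days after Dec 14, 1988.
Dec has 31 days — 17 days to the end of Dec leaves 81.
Jan has 31 days (50 left).
Feb has 28 days (22 left).
22 days into Mar → Mar 22, 1989.

Mar 22, 1989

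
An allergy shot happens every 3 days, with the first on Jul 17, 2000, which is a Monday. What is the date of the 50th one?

The 50th occurrence is 49 intervals after the first: 49 × 3 = 147 days after Jul 17, 2000.
Jul has 31 days — 14 days to the end of Jul leaves 133.
Aug has 31 days (102 left).
Sep has 30 days (72 left).
Oct has 31 days (41 left).
Nov has 30 days (11 left).
11 days into Dec → Dec 11, 2000.

Dec 11, 2000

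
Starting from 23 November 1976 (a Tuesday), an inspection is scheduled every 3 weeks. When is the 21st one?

The 21st occurrence is 20 intervals after the first: 20 × 21 = 420 days after 23 November 1976.
November has 30 days — 7 days to the end of November leaves 413.
From end of November to end of 1976 is 31 days (382 left).
1977 has 365 days (17 left).
17 days into January → 17 January 1978.

17 January 1978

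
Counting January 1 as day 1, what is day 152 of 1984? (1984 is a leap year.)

31 May 1984

January has 31 days (152 − 31 = 121 remain).
February has 29 days (121 − 29 = 92 remain).
March has 31 days (92 − 31 = 61 remain).
April has 30 days (61 − 30 = 31 remain).
31 into May → May 31.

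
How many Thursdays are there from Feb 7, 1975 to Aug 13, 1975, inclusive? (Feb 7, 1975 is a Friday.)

Feb 7, 1975 is a Friday; the first Thursday on or after it is Feb 13, 1975 (6 days later).
From Feb 13, 1975 to Aug 13, 1975: 15 + 31 + 30 + 31 + 30 + 31 + 13 = 181 days (rest of Feb, Mar, Apr, May, Jun, Jul, Aug).
181 ÷ 7 = 25 full weeks with remainder 6, so 25 more Thursdays after the first → 26.

26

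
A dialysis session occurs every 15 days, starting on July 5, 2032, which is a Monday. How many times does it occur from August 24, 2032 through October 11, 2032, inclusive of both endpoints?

3

Occurrences land 15·i days after July 5, 2032 for i = 0, 1, 2, …
August 24, 2032 is 50 days after the start; 50 ÷ 15 = 3 remainder 5; since the remainder is 5, round up to i = 4. First occurrence in the window: #5 on September 3, 2032 (4×15 = 60 days in).
October 11, 2032 is 98 days after the start; 98 ÷ 15 = 6 remainder 8. Last occurrence in the window: #7 on October 3, 2032.
Occurrences #5 through #7: 3 in total.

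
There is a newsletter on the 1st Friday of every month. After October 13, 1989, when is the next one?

October 1989 starts on a Sunday, so its 1st Friday is October 6, 1989 (5 days in).
That is not after October 13, 1989, so look at November 1989.
November 1989 starts on a Wednesday, so its 1st Friday is November 3, 1989 (2 days in).

November 3, 1989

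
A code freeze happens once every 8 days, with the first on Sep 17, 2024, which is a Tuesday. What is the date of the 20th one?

The 20th occurrence is 19 intervals after the first: 19 × 8 = 152 days after Sep 17, 2024.
Sep has 30 days — 13 days to the end of Sep leaves 139.
Oct has 31 days (108 left).
Nov has 30 days (78 left).
Dec has 31 days (47 left).
Jan has 31 days (16 left).
16 days into Feb → Feb 16, 2025.

Feb 16, 2025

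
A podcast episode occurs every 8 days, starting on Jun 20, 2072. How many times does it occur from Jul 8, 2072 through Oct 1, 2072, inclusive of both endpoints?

10

Occurrences land 8·i days after Jun 20, 2072 for i = 0, 1, 2, …
Jul 8, 2072 is 18 days after the start; 18 ÷ 8 = 2 remainder 2; since the remainder is 2, round up to i = 3. First occurrence in the window: #4 on Jul 14, 2072 (3×8 = 24 days in).
Oct 1, 2072 is 103 days after the start; 103 ÷ 8 = 12 remainder 7. Last occurrence in the window: #13 on Sep 24, 2072.
Occurrences #4 through #13: 10 in total.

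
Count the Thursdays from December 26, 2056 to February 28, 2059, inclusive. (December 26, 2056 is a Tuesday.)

114

December 26, 2056 is a Tuesday; the first Thursday on or after it is December 28, 2056 (2 days later).
From December 28, 2056 to February 28, 2059: 3 + 365 + 365 + 59 = 792 days (rest of 2056, 2057, 2058, to February 28, 2059 in 2059).
792 ÷ 7 = 113 full weeks with remainder 1, so 113 more Thursdays after the first → 114.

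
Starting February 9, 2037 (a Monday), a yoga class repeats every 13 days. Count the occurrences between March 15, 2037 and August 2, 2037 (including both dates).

Occurrences land 13·i days after February 9, 2037 for i = 0, 1, 2, …
March 15, 2037 is 34 days after the start; 34 ÷ 13 = 2 remainder 8; since the remainder is 8, round up to i = 3. First occurrence in the window: #4 on March 20, 2037 (3×13 = 39 days in).
August 2, 2037 is 174 days after the start; 174 ÷ 13 = 13 remainder 5. Last occurrence in the window: #14 on July 28, 2037.
Occurrences #4 through #14: 11 in total.

11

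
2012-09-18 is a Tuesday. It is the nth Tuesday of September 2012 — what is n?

Day 18 falls in week ⌈18/7⌉ of the month.
Days 1–7 hold the 1st Tuesday, 8–14 the 2nd, 15–21 the 3rd, 22–28 the 4th, 29–31 the 5th.
18 is in the range for the 3rd.

3rd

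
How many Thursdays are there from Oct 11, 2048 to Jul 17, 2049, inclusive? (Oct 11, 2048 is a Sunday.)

Oct 11, 2048 is a Sunday; the first Thursday on or after it is Oct 15, 2048 (4 days later).
From Oct 15, 2048 to Jul 17, 2049: 16 + 30 + 31 + 31 + 28 + 31 + 30 + 31 + 30 + 17 = 275 days (rest of Oct, Nov, Dec, Jan, Feb, Mar, Apr, May, Jun, Jul).
275 ÷ 7 = 39 full weeks with remainder 2, so 39 more Thursdays after the first → 40.

40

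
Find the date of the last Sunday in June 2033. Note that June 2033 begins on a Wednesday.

June 2033 begins on a Wednesday, so the first Sunday is June 5 (4 days later).
June 2033 has 30 days. Adding weeks: 5, 12, 19, 26 — the last one ≤ 30 is the 26th.

June 26, 2033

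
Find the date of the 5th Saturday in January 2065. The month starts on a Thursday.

January 2065 begins on a Thursday, so the first Saturday is January 3 (2 days later).
The 5th Saturday is 4 weeks later: 3 + 28 = 31.

2065-01-31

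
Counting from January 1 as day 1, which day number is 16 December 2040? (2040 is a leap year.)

Days in months before December: 31 + 29 + 31 + 30 + 31 + 30 + 31 + 31 + 30 + 31 + 30 = 335.
Plus 16 days into December → day 351.

351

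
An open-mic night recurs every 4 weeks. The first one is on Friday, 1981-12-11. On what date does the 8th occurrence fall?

1982-06-25

The 8th occurrence is 7 intervals after the first: 7 × 28 = 196 days after 1981-12-11.
December has 31 days — 20 days to the end of December leaves 176.
January has 31 days (145 left).
February has 28 days (117 left).
March has 31 days (86 left).
April has 30 days (56 left).
May has 31 days (25 left).
25 days into June → 1982-06-25.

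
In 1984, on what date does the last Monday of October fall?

The first Monday of October 1984 is October 1.
October 1984 has 31 days. Adding weeks: 1, 8, 15, 22, 29 — the last one ≤ 31 is the 29th.

29 October 1984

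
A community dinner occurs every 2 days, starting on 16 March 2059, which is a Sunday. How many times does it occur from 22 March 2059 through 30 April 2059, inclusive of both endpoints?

20

Occurrences land 2·i days after 16 March 2059 for i = 0, 1, 2, …
22 March 2059 is 6 days after the start; 6 ÷ 2 = 3 remainder 0. First occurrence in the window: #4 on 22 March 2059 (3×2 = 6 days in).
30 April 2059 is 45 days after the start; 45 ÷ 2 = 22 remainder 1. Last occurrence in the window: #23 on 29 April 2059.
Occurrences #4 through #23: 20 in total.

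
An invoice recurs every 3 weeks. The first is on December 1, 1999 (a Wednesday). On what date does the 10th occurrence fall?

The 10th occurrence is 9 intervals after the first: 9 × 21 = 189 days after December 1, 1999.
December has 31 days — 30 days to the end of December leaves 159.
January has 31 days (128 left).
February has 29 days (99 left).
March has 31 days (68 left).
April has 30 days (38 left).
May has 31 days (7 left).
7 days into June → June 7, 2000.

June 7, 2000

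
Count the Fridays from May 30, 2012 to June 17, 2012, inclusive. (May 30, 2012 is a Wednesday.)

3

May 30, 2012 is a Wednesday; the first Friday on or after it is June 1, 2012 (2 days later).
From June 1, 2012 to June 17, 2012 is 17 − 1 = 16 days.
16 ÷ 7 = 2 full weeks with remainder 2, so 2 more Fridays after the first → 3.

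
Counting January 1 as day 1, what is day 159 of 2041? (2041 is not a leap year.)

2041-06-08

January has 31 days (159 − 31 = 128 remain).
February has 28 days (128 − 28 = 100 remain).
March has 31 days (100 − 31 = 69 remain).
April has 30 days (69 − 30 = 39 remain).
May has 31 days (39 − 31 = 8 remain).
8 into June → June 8.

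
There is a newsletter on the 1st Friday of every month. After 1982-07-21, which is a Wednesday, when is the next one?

1982-08-06

July 1982 starts on a Thursday, so its 1st Friday is 1982-07-02 (1 day in).
That is not after 1982-07-21, so look at August 1982.
August 1982 starts on a Sunday, so its 1st Friday is 1982-08-06 (5 days in).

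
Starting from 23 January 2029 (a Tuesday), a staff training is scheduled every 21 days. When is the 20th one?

26 February 2030

The 20th occurrence is 19 intervals after the first: 19 × 21 = 399 days after 23 January 2029.
January has 31 days — 8 days to the end of January leaves 391.
February has 28 days (363 left).
March has 31 days (332 left).
April has 30 days (302 left).
May has 31 days (271 left).
June has 30 days (241 left).
July has 31 days (210 left).
August has 31 days (179 left).
September has 30 days (149 left).
October has 31 days (118 left).
November has 30 days (88 left).
December has 31 days (57 left).
January has 31 days (26 left).
26 days into February → 26 February 2030.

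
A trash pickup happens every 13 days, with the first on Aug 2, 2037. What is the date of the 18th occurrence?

Mar 11, 2038

The 18th occurrence is 17 intervals after the first: 17 × 13 = 221 days after Aug 2, 2037.
Aug has 31 days — 29 days to the end of Aug leaves 192.
Sep has 30 days (162 left).
Oct has 31 days (131 left).
Nov has 30 days (101 left).
Dec has 31 days (70 left).
Jan has 31 days (39 left).
Feb has 28 days (11 left).
11 days into Mar → Mar 11, 2038.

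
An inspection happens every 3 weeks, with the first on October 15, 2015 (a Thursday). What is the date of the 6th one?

January 28, 2016

The 6th occurrence is 5 intervals after the first: 5 × 21 = 105 days after October 15, 2015.
October has 31 days — 16 days to the end of October leaves 89.
November has 30 days (59 left).
December has 31 days (28 left).
28 days into January → January 28, 2016.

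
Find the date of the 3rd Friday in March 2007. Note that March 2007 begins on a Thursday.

March 2007 begins on a Thursday, so the first Friday is March 2 (1 day later).
The 3rd Friday is 2 weeks later: 2 + 14 = 16.

2007-03-16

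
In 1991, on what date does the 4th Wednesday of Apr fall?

Apr 24, 1991

The first Wednesday of Apr 1991 is Apr 3.
The 4th Wednesday is 3 weeks later: 3 + 21 = 24.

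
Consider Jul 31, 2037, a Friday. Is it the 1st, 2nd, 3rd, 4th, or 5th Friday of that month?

5th

Day 31 falls in week ⌈31/7⌉ of the month.
Days 1–7 hold the 1st Friday, 8–14 the 2nd, 15–21 the 3rd, 22–28 the 4th, 29–31 the 5th.
31 is in the range for the 5th.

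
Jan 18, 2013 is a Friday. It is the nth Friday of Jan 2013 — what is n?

Day 18 falls in week ⌈18/7⌉ of the month.
Days 1–7 hold the 1st Friday, 8–14 the 2nd, 15–21 the 3rd, 22–28 the 4th, 29–31 the 5th.
18 is in the range for the 3rd.

3rd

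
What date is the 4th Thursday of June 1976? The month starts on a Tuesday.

June 1976 begins on a Tuesday, so the first Thursday is June 3 (2 days later).
The 4th Thursday is 3 weeks later: 3 + 21 = 24.

24 June 1976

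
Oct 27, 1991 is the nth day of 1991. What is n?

Days in months before Oct: 31 + 28 + 31 + 30 + 31 + 30 + 31 + 31 + 30 = 273.
Plus 27 days into Oct → day 300.

300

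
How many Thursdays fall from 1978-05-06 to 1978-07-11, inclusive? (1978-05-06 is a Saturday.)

1978-05-06 is a Saturday; the first Thursday on or after it is 1978-05-11 (5 days later).
From 1978-05-11 to 1978-07-11: 20 + 30 + 11 = 61 days (rest of May, June, July).
61 ÷ 7 = 8 full weeks with remainder 5, so 8 more Thursdays after the first → 9.

9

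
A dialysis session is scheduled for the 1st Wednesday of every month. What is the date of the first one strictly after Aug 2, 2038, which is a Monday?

Aug 4, 2038

Aug 2038 starts on a Sunday, so its 1st Wednesday is Aug 4, 2038 (3 days in).
Aug 4, 2038 is after Aug 2, 2038, so that is the next one.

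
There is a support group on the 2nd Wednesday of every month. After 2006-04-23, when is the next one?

April 2006 starts on a Saturday; its first Wednesday is the 5th, so the 2nd Wednesday is the 12th — 2006-04-12.
That is not after 2006-04-23, so look at May 2006.
May 2006 starts on a Monday; its first Wednesday is the 3rd, so the 2nd Wednesday is the 10th — 2006-05-10.

2006-05-10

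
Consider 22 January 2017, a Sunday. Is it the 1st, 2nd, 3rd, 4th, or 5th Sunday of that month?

4th

Day 22 falls in week ⌈22/7⌉ of the month.
Days 1–7 hold the 1st Sunday, 8–14 the 2nd, 15–21 the 3rd, 22–28 the 4th, 29–31 the 5th.
22 is in the range for the 4th.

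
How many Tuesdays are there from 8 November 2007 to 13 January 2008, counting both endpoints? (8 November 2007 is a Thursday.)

9

8 November 2007 is a Thursday; the first Tuesday on or after it is 13 November 2007 (5 days later).
From 13 November 2007 to 13 January 2008: 17 + 31 + 13 = 61 days (rest of November, December, January).
61 ÷ 7 = 8 full weeks with remainder 5, so 8 more Tuesdays after the first → 9.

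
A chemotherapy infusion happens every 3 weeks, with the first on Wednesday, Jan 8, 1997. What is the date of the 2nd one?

The 2nd occurrence is 1 interval after the first: 1 × 21 = 21 days after Jan 8, 1997.
21 days later is Jan 29, 1997.

Jan 29, 1997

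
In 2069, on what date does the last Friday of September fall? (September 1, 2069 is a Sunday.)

September 2069 begins on a Sunday, so the first Friday is September 6 (5 days later).
September 2069 has 30 days. Adding weeks: 6, 13, 20, 27 — the last one ≤ 30 is the 27th.

September 27, 2069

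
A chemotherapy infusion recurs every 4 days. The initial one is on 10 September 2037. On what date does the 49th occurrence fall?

The 49th occurrence is 48 intervals after the first: 48 × 4 = 192 days after 10 September 2037.
September has 30 days — 20 days to the end of September leaves 172.
October has 31 days (141 left).
November has 30 days (111 left).
December has 31 days (80 left).
January has 31 days (49 left).
February has 28 days (21 left).
21 days into March → 21 March 2038.

21 March 2038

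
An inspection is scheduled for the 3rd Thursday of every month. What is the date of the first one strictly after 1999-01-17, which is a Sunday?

1999-01-21

January 1999 starts on a Friday; its first Thursday is the 7th, so the 3rd Thursday is the 21st — 1999-01-21.
1999-01-21 is after 1999-01-17, so that is the next one.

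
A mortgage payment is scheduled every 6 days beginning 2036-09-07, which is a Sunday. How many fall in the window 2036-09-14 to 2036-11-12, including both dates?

10

Occurrences land 6·i days after 2036-09-07 for i = 0, 1, 2, …
2036-09-14 is 7 days after the start; 7 ÷ 6 = 1 remainder 1; since the remainder is 1, round up to i = 2. First occurrence in the window: #3 on 2036-09-19 (2×6 = 12 days in).
2036-11-12 is 66 days after the start; 66 ÷ 6 = 11 remainder 0. Last occurrence in the window: #12 on 2036-11-12.
Occurrences #3 through #12: 10 in total.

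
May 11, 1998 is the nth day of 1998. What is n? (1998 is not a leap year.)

131

Days in months before May: 31 + 28 + 31 + 30 = 120.
Plus 11 days into May → day 131.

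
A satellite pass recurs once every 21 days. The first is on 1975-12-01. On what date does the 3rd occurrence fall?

The 3rd occurrence is 2 intervals after the first: 2 × 21 = 42 days after 1975-12-01.
December has 31 days — 30 days to the end of December leaves 12.
12 days into January → 1976-01-12.

1976-01-12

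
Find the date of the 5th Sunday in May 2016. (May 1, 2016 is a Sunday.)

May 29, 2016

May 2016 begins on a Sunday, so the first Sunday is May 1.
The 5th Sunday is 4 weeks later: 1 + 28 = 29.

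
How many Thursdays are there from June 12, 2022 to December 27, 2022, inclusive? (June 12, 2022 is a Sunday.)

28

June 12, 2022 is a Sunday; the first Thursday on or after it is June 16, 2022 (4 days later).
From June 16, 2022 to December 27, 2022: 14 + 31 + 31 + 30 + 31 + 30 + 27 = 194 days (rest of June, July, August, September, October, November, December).
194 ÷ 7 = 27 full weeks with remainder 5, so 27 more Thursdays after the first → 28.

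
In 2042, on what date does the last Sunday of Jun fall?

Jun 29, 2042

Jun 2042 begins on a Sunday, so the first Sunday is Jun 1.
Jun 2042 has 30 days. Adding weeks: 1, 8, 15, 22, 29 — the last one ≤ 30 is the 29th.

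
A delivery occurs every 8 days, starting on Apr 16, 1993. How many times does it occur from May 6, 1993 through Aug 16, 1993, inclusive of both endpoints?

13

Occurrences land 8·i days after Apr 16, 1993 for i = 0, 1, 2, …
May 6, 1993 is 20 days after the start; 20 ÷ 8 = 2 remainder 4; since the remainder is 4, round up to i = 3. First occurrence in the window: #4 on May 10, 1993 (3×8 = 24 days in).
Aug 16, 1993 is 122 days after the start; 122 ÷ 8 = 15 remainder 2. Last occurrence in the window: #16 on Aug 14, 1993.
Occurrences #4 through #16: 13 in total.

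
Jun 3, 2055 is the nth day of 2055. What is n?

154

Days in months before Jun: 31 + 28 + 31 + 30 + 31 = 151.
Plus 3 days into Jun → day 154.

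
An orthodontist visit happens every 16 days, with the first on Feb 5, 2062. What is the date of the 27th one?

Mar 28, 2063

The 27th occurrence is 26 intervals after the first: 26 × 16 = 416 days after Feb 5, 2062.
Feb has 28 days — 23 days to the end of Feb leaves 393.
Mar has 31 days (362 left).
Apr has 30 days (332 left).
May has 31 days (301 left).
Jun has 30 days (271 left).
Jul has 31 days (240 left).
Aug has 31 days (209 left).
Sep has 30 days (179 left).
Oct has 31 days (148 left).
Nov has 30 days (118 left).
Dec has 31 days (87 left).
Jan has 31 days (56 left).
Feb has 28 days (28 left).
28 days into Mar → Mar 28, 2063.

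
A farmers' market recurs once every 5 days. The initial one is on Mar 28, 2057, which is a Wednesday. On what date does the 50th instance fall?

The 50th occurrence is 49 intervals after the first: 49 × 5 = 245 days after Mar 28, 2057.
Mar has 31 days — 3 days to the end of Mar leaves 242.
Apr has 30 days (212 left).
May has 31 days (181 left).
Jun has 30 days (151 left).
Jul has 31 days (120 left).
Aug has 31 days (89 left).
Sep has 30 days (59 left).
Oct has 31 days (28 left).
28 days into Nov → Nov 28, 2057.

Nov 28, 2057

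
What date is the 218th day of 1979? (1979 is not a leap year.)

January has 31 days (218 − 31 = 187 remain).
February has 28 days (187 − 28 = 159 remain).
March has 31 days (159 − 31 = 128 remain).
April has 30 days (128 − 30 = 98 remain).
May has 31 days (98 − 31 = 67 remain).
June has 30 days (67 − 30 = 37 remain).
July has 31 days (37 − 31 = 6 remain).
6 into August → August 6.

6 August 1979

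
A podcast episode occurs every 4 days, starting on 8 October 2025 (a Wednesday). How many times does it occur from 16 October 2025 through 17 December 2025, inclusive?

16

Occurrences land 4·i days after 8 October 2025 for i = 0, 1, 2, …
16 October 2025 is 8 days after the start; 8 ÷ 4 = 2 remainder 0. First occurrence in the window: #3 on 16 October 2025 (2×4 = 8 days in).
17 December 2025 is 70 days after the start; 70 ÷ 4 = 17 remainder 2. Last occurrence in the window: #18 on 15 December 2025.
Occurrences #3 through #18: 16 in total.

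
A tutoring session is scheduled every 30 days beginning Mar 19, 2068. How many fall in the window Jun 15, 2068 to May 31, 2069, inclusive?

Occurrences land 30·i days after Mar 19, 2068 for i = 0, 1, 2, …
Jun 15, 2068 is 88 days after the start; 88 ÷ 30 = 2 remainder 28; since the remainder is 28, round up to i = 3. First occurrence in the window: #4 on Jun 17, 2068 (3×30 = 90 days in).
May 31, 2069 is 438 days after the start; 438 ÷ 30 = 14 remainder 18. Last occurrence in the window: #15 on May 13, 2069.
Occurrences #4 through #15: 12 in total.

12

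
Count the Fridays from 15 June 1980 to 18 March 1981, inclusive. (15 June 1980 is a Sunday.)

15 June 1980 is a Sunday; the first Friday on or after it is 20 June 1980 (5 days later).
From 20 June 1980 to 18 March 1981: 10 + 31 + 31 + 30 + 31 + 30 + 31 + 31 + 28 + 18 = 271 days (rest of June, July, August, September, October, November, December, January, February, March).
271 ÷ 7 = 38 full weeks with remainder 5, so 38 more Fridays after the first → 39.

39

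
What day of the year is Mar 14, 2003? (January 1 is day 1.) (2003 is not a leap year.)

Days in months before Mar: 31 + 28 = 59.
Plus 14 days into Mar → day 73.

73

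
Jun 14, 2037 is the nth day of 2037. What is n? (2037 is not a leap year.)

Days in months before Jun: 31 + 28 + 31 + 30 + 31 = 151.
Plus 14 days into Jun → day 165.

165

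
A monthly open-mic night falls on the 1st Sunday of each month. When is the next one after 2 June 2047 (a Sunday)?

June 2047 starts on a Saturday, so its 1st Sunday is 2 June 2047 (1 day in).
That is not after 2 June 2047, so look at July 2047.
July 2047 starts on a Monday, so its 1st Sunday is 7 July 2047 (6 days in).

7 July 2047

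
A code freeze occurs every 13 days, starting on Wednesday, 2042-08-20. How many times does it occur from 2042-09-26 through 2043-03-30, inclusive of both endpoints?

15

Occurrences land 13·i days after 2042-08-20 for i = 0, 1, 2, …
2042-09-26 is 37 days after the start; 37 ÷ 13 = 2 remainder 11; since the remainder is 11, round up to i = 3. First occurrence in the window: #4 on 2042-09-28 (3×13 = 39 days in).
2043-03-30 is 222 days after the start; 222 ÷ 13 = 17 remainder 1. Last occurrence in the window: #18 on 2043-03-29.
Occurrences #4 through #18: 15 in total.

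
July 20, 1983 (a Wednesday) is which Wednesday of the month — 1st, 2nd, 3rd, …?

3rd

Day 20 falls in week ⌈20/7⌉ of the month.
Days 1–7 hold the 1st Wednesday, 8–14 the 2nd, 15–21 the 3rd, 22–28 the 4th, 29–31 the 5th.
20 is in the range for the 3rd.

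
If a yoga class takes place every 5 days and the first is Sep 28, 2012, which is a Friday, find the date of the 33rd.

Mar 7, 2013

The 33rd occurrence is 32 intervals after the first: 32 × 5 = 160 days after Sep 28, 2012.
Sep has 30 days — 2 days to the end of Sep leaves 158.
Oct has 31 days (127 left).
Nov has 30 days (97 left).
Dec has 31 days (66 left).
Jan has 31 days (35 left).
Feb has 28 days (7 left).
7 days into Mar → Mar 7, 2013.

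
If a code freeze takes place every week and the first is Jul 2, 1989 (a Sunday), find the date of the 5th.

The 5th occurrence is 4 intervals after the first: 4 × 7 = 28 days after Jul 2, 1989.
28 days later is Jul 30, 1989.

Jul 30, 1989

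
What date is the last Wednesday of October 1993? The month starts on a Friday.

October 1993 begins on a Friday, so the first Wednesday is October 6 (5 days later).
October 1993 has 31 days. Adding weeks: 6, 13, 20, 27 — the last one ≤ 31 is the 27th.

27 October 1993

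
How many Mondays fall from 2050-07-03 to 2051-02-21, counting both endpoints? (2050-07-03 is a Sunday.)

34

2050-07-03 is a Sunday; the first Monday on or after it is 2050-07-04 (1 day later).
From 2050-07-04 to 2051-02-21: 27 + 31 + 30 + 31 + 30 + 31 + 31 + 21 = 232 days (rest of July, August, September, October, November, December, January, February).
232 ÷ 7 = 33 full weeks with remainder 1, so 33 more Mondays after the first → 34.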